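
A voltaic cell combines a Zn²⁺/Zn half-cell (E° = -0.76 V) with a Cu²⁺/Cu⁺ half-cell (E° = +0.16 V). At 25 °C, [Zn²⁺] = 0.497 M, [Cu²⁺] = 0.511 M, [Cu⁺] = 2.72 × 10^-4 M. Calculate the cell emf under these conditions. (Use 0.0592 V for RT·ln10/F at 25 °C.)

The Cu²⁺/Cu⁺ couple has the higher reduction potential and acts as the cathode, so E°_cell = +0.16 − (-0.76) = 0.92 V.
Balancing electrons gives n = 2; the reaction quotient is Q = [Zn²⁺]·[Cu⁺]^2/[Cu²⁺]^2 = 1.41 × 10^-7.
At 25 °C, E = E° − (0.0592/n) log Q = 0.92 − (0.0592/2)(-6.851) = 0.920 + 0.203 = 1.123 V.

1.12 V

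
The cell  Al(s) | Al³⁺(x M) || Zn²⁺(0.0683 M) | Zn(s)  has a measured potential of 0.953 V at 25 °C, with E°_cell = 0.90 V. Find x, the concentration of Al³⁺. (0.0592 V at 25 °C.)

3.7 × 10^-5 M

From the Nernst equation, log Q = n(E° − E)/0.0592 = 6(0.90 − 0.953)/0.0592 = -5.372, so Q = 4.25 × 10^-6.
With Q = [Al³⁺]^2/[Zn²⁺]^3 and the known concentrations, [Al³⁺]^2 in the numerator gives [Al³⁺] = 3.7 × 10^-5 M.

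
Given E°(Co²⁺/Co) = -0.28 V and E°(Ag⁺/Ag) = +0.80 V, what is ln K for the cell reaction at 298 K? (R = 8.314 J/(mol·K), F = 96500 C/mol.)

ln K = 84.1

E°_cell = +0.80 − (-0.28) = 1.08 V, with n = 2 electrons transferred.
At equilibrium E = 0, so the Nernst equation gives ln K = nFE°/RT = (2)(96500)(1.08)/((8.314)(298)) = 84.13.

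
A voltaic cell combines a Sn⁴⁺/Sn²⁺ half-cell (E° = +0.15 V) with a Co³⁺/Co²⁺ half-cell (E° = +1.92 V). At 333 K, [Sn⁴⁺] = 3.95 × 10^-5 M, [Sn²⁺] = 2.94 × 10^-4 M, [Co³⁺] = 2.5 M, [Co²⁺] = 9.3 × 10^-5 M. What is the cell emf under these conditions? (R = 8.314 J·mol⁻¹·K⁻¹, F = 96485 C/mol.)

The Co³⁺/Co²⁺ couple has the higher reduction potential and acts as the cathode, so E°_cell = +1.92 − (+0.15) = 1.77 V.
Balancing electrons gives n = 2; the reaction quotient is Q = [Sn⁴⁺]·[Co²⁺]^2/([Sn²⁺]·[Co³⁺]^2) = 1.86 × 10^-10.
E = E° − (RT/nF) ln Q = 1.77 − (8.314×333)/(2×96485) × (-22.406) = 1.770 + 0.321 = 2.091 V.

2.09 V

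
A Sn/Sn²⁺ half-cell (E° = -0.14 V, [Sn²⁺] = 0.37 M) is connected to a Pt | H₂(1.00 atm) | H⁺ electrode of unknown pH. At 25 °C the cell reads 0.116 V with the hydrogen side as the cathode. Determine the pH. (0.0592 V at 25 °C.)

pH = 0.62

E°_cell = 0.14 V and n = 2.
log Q = n(E° − E)/0.0592 = 2×(0.14 − 0.116)/0.0592 = 0.811.
With Q = [Sn²⁺]·P(H₂) / [H⁺]^2, solving for [H⁺] gives log[H⁺] = -0.621, so pH = 0.62.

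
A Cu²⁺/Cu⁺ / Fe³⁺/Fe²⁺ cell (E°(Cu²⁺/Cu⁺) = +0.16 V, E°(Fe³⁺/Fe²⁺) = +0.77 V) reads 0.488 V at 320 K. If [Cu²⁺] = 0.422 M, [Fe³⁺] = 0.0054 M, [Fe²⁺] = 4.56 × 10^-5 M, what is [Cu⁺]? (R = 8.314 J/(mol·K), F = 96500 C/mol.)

From the Nernst equation, ln Q = nF(E° − E)/RT = 1×96500×(0.61 − 0.488)/(8.314×320) = 4.425, so Q = 83.5.
With Q = [Cu²⁺]·[Fe²⁺]/([Cu⁺]·[Fe³⁺]) and the known concentrations, [Cu⁺] in the denominator gives [Cu⁺] = 4.3 × 10^-5 M.

4.3 × 10^-5 M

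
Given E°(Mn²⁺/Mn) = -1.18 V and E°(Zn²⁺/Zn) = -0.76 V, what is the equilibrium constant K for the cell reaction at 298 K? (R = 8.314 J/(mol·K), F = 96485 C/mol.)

1.6 × 10^14

E°_cell = -0.76 − (-1.18) = 0.42 V, with n = 2 electrons transferred.
At equilibrium E = 0, so the Nernst equation gives ln K = nFE°/RT = (2)(96485)(0.42)/((8.314)(298)) = 32.71.
K = e^32.71 = 1.6 × 10^14.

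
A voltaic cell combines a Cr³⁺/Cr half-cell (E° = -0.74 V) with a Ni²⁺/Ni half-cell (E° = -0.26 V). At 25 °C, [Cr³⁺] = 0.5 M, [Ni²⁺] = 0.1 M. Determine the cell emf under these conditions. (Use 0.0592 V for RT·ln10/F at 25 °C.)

The Ni²⁺/Ni couple has the higher reduction potential and acts as the cathode, so E°_cell = -0.26 − (-0.74) = 0.48 V.
Balancing electrons gives n = 6; the reaction quotient is Q = [Cr³⁺]^2/[Ni²⁺]^3 = 250.
At 25 °C, E = E° − (0.0592/n) log Q = 0.48 − (0.0592/6)(2.398) = 0.480 − 0.024 = 0.456 V.

0.456 V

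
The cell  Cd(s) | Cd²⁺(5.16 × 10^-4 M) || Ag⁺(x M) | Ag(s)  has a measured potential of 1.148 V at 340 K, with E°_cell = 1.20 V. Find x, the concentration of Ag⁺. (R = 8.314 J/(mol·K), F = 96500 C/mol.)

From the Nernst equation, ln Q = nF(E° − E)/RT = 2×96500×(1.20 − 1.148)/(8.314×340) = 3.550, so Q = 34.8.
With Q = [Cd²⁺]/[Ag⁺]^2 and the known concentrations, [Ag⁺]^2 in the denominator gives [Ag⁺] = 0.0038 M.

0.0038 M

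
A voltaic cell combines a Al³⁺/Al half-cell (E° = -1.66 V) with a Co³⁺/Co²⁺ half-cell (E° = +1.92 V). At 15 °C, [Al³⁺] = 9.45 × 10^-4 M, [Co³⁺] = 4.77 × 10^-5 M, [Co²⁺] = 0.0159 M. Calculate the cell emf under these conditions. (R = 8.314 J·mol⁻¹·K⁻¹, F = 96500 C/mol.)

The Co³⁺/Co²⁺ couple has the higher reduction potential and acts as the cathode, so E°_cell = +1.92 − (-1.66) = 3.58 V.
Balancing electrons gives n = 3; the reaction quotient is Q = [Al³⁺]·[Co²⁺]^3/[Co³⁺]^3 = 3.5 × 10^4.
E = E° − (RT/nF) ln Q = 3.58 − (8.314×288)/(3×96500) × (10.463) = 3.580 − 0.087 = 3.493 V.

3.49 V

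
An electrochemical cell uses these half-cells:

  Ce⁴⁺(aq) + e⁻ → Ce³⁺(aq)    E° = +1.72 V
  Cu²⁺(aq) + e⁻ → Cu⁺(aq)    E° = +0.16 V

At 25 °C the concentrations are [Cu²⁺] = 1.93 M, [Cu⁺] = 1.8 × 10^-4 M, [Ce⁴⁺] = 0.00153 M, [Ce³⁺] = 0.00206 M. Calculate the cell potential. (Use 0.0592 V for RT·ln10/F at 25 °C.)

The Ce⁴⁺/Ce³⁺ couple has the higher reduction potential and acts as the cathode, so E°_cell = +1.72 − (+0.16) = 1.56 V.
Balancing electrons gives n = 1; the reaction quotient is Q = [Cu²⁺]·[Ce³⁺]/([Cu⁺]·[Ce⁴⁺]) = 1.44 × 10^4.
At 25 °C, E = E° − (0.0592/n) log Q = 1.56 − (0.0592/1)(4.159) = 1.560 − 0.246 = 1.314 V.

1.31 V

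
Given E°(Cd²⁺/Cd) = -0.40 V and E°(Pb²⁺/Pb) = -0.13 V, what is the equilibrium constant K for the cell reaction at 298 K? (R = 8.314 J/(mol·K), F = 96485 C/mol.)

1.4 × 10^9

E°_cell = -0.13 − (-0.40) = 0.27 V, with n = 2 electrons transferred.
At equilibrium E = 0, so the Nernst equation gives ln K = nFE°/RT = (2)(96485)(0.27)/((8.314)(298)) = 21.03.
K = e^21.03 = 1.4 × 10^9.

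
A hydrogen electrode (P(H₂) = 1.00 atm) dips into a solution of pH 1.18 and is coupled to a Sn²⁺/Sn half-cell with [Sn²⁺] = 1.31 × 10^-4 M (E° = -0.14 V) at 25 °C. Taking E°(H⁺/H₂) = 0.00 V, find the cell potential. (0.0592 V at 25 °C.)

0.19 V

The hydrogen couple is the cathode, so E°_cell = 0.14 V; n = 2.
[H⁺] = 10^(−1.18) = 0.066 M, and Q = [Sn²⁺]·P(H₂) / [H⁺]^2 = 0.0300.
E = E° − (0.0592/2) log Q = 0.14 − (0.0592/2)(-1.523) = 0.185 V.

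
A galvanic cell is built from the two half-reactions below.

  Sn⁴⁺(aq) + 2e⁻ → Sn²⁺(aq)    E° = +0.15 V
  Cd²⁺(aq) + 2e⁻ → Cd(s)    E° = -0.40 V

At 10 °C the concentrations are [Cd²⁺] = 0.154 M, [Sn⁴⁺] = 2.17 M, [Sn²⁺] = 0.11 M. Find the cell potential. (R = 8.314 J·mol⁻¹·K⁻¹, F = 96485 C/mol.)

The Sn⁴⁺/Sn²⁺ couple has the higher reduction potential and acts as the cathode, so E°_cell = +0.15 − (-0.40) = 0.55 V.
Balancing electrons gives n = 2; the reaction quotient is Q = [Cd²⁺]·[Sn²⁺]/[Sn⁴⁺] = 0.00781.
E = E° − (RT/nF) ln Q = 0.55 − (8.314×283)/(2×96485) × (-4.853) = 0.550 + 0.059 = 0.609 V.

0.609 V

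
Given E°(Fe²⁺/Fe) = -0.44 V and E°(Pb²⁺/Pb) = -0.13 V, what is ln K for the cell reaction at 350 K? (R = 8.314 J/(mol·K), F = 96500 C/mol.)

E°_cell = -0.13 − (-0.44) = 0.31 V, with n = 2 electrons transferred.
At equilibrium E = 0, so the Nernst equation gives ln K = nFE°/RT = (2)(96500)(0.31)/((8.314)(350)) = 20.56.

ln K = 20.6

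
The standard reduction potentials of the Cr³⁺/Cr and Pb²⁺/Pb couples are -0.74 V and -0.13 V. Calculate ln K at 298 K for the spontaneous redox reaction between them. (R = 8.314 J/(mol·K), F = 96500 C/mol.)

E°_cell = -0.13 − (-0.74) = 0.61 V, with n = 6 electrons transferred.
At equilibrium E = 0, so the Nernst equation gives ln K = nFE°/RT = (6)(96500)(0.61)/((8.314)(298)) = 142.55.

ln K = 142.6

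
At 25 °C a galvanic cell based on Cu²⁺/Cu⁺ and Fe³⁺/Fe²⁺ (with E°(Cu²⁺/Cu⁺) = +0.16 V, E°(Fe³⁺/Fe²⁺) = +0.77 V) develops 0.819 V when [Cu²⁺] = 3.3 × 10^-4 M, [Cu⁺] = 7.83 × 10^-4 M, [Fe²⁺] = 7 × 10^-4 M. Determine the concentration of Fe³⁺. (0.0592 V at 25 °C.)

From the Nernst equation, log Q = n(E° − E)/0.0592 = 1(0.61 − 0.819)/0.0592 = -3.530, so Q = 2.95 × 10^-4.
With Q = [Cu²⁺]·[Fe²⁺]/([Cu⁺]·[Fe³⁺]) and the known concentrations, [Fe³⁺] in the denominator gives [Fe³⁺] = 1.0 M.

1.0 M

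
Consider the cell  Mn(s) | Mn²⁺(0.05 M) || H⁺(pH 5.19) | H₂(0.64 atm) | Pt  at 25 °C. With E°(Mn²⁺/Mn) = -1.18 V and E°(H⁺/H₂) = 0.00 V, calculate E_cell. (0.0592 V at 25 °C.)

The hydrogen couple is the cathode, so E°_cell = 1.18 V; n = 2.
[H⁺] = 10^(−5.19) = 6.5 × 10^-6 M, and Q = [Mn²⁺]·P(H₂) / [H⁺]^2 = 7.68 × 10^8.
E = E° − (0.0592/2) log Q = 1.18 − (0.0592/2)(8.885) = 0.917 V.

0.92 V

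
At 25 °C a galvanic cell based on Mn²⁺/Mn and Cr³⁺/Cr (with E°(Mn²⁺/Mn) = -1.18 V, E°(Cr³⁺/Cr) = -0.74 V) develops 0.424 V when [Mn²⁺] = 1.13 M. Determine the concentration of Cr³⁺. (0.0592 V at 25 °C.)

From the Nernst equation, log Q = n(E° − E)/0.0592 = 6(0.44 − 0.424)/0.0592 = 1.622, so Q = 41.8.
With Q = [Mn²⁺]^3/[Cr³⁺]^2 and the known concentrations, [Cr³⁺]^2 in the denominator gives [Cr³⁺] = 0.19 M.

0.19 M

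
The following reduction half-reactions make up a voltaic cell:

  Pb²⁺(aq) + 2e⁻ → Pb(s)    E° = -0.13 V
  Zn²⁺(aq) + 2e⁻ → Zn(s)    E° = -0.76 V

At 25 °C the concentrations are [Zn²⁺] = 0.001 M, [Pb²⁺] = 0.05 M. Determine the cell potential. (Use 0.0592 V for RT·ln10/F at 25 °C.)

0.680 V

The Pb²⁺/Pb couple has the higher reduction potential and acts as the cathode, so E°_cell = -0.13 − (-0.76) = 0.63 V.
Balancing electrons gives n = 2; the reaction quotient is Q = [Zn²⁺]/[Pb²⁺] = 0.0200.
At 25 °C, E = E° − (0.0592/n) log Q = 0.63 − (0.0592/2)(-1.699) = 0.630 + 0.050 = 0.680 V.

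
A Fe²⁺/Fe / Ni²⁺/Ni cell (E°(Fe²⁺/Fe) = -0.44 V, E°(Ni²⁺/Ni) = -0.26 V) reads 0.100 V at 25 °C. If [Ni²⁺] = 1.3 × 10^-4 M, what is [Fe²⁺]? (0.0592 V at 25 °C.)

0.066 M

From the Nernst equation, log Q = n(E° − E)/0.0592 = 2(0.18 − 0.100)/0.0592 = 2.703, so Q = 504.
With Q = [Fe²⁺]/[Ni²⁺] and the known concentrations, [Fe²⁺] in the numerator gives [Fe²⁺] = 0.066 M.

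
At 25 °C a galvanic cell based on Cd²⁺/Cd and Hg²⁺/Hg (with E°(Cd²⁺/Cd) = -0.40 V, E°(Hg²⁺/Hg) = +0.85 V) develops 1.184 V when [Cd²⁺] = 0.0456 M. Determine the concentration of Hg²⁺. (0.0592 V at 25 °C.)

From the Nernst equation, log Q = n(E° − E)/0.0592 = 2(1.25 − 1.184)/0.0592 = 2.230, so Q = 170.
With Q = [Cd²⁺]/[Hg²⁺] and the known concentrations, [Hg²⁺] in the denominator gives [Hg²⁺] = 2.7 × 10^-4 M.

2.7 × 10^-4 M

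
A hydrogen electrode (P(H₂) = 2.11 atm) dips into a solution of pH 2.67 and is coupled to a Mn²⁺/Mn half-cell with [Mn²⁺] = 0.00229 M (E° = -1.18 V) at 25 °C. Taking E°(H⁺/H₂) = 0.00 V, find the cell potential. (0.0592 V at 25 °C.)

The hydrogen couple is the cathode, so E°_cell = 1.18 V; n = 2.
[H⁺] = 10^(−2.67) = 0.0021 M, and Q = [Mn²⁺]·P(H₂) / [H⁺]^2 = 1060.
E = E° − (0.0592/2) log Q = 1.18 − (0.0592/2)(3.024) = 1.090 V.

1.09 V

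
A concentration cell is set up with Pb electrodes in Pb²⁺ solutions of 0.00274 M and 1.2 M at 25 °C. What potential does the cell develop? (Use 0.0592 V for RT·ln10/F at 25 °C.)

0.078 V

Both half-cells are Pb²⁺/Pb, so E°_cell = 0. The concentrated side is the cathode; the cell reaction moves Pb²⁺ from high to low concentration with n = 2.
Q = [Pb²⁺]_dilute/[Pb²⁺]_conc = 0.00274/1.2 = 0.00228.
E = 0 − (0.0592/2) log Q = −(0.0592/2)(-2.641) = 0.0782 V.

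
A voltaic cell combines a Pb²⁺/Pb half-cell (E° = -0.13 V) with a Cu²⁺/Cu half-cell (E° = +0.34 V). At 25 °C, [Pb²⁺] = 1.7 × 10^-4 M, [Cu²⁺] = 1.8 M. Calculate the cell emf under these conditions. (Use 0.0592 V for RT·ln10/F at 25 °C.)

0.589 V

The Cu²⁺/Cu couple has the higher reduction potential and acts as the cathode, so E°_cell = +0.34 − (-0.13) = 0.47 V.
Balancing electrons gives n = 2; the reaction quotient is Q = [Pb²⁺]/[Cu²⁺] = 9.44 × 10^-5.
At 25 °C, E = E° − (0.0592/n) log Q = 0.47 − (0.0592/2)(-4.025) = 0.470 + 0.119 = 0.589 V.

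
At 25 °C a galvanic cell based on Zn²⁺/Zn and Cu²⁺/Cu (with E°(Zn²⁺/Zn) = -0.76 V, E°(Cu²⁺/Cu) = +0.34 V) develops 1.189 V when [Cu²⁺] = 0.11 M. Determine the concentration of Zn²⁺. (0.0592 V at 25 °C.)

1.1 × 10^-4 M

From the Nernst equation, log Q = n(E° − E)/0.0592 = 2(1.10 − 1.189)/0.0592 = -3.007, so Q = 9.85 × 10^-4.
With Q = [Zn²⁺]/[Cu²⁺] and the known concentrations, [Zn²⁺] in the numerator gives [Zn²⁺] = 1.1 × 10^-4 M.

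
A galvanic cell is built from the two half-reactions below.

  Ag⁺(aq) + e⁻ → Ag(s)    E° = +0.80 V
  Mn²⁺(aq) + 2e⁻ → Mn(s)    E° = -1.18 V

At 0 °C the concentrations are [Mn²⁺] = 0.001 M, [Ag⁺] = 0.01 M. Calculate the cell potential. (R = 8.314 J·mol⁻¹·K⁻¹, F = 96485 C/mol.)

The Ag⁺/Ag couple has the higher reduction potential and acts as the cathode, so E°_cell = +0.80 − (-1.18) = 1.98 V.
Balancing electrons gives n = 2; the reaction quotient is Q = [Mn²⁺]/[Ag⁺]^2 = 10.0.
E = E° − (RT/nF) ln Q = 1.98 − (8.314×273)/(2×96485) × (2.303) = 1.980 − 0.027 = 1.953 V.

1.95 V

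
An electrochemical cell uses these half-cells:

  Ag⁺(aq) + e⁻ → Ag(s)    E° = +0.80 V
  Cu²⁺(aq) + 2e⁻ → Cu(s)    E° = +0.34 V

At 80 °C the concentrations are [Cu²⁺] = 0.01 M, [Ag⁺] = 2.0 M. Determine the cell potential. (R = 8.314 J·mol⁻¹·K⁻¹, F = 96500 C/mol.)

0.551 V

The Ag⁺/Ag couple has the higher reduction potential and acts as the cathode, so E°_cell = +0.80 − (+0.34) = 0.46 V.
Balancing electrons gives n = 2; the reaction quotient is Q = [Cu²⁺]/[Ag⁺]^2 = 0.00250.
E = E° − (RT/nF) ln Q = 0.46 − (8.314×353)/(2×96500) × (-5.991) = 0.460 + 0.091 = 0.551 V.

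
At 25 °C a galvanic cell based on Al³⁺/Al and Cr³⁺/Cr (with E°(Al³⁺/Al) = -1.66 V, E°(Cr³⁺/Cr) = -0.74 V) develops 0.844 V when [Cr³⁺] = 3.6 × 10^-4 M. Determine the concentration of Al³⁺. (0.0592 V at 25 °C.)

From the Nernst equation, log Q = n(E° − E)/0.0592 = 3(0.92 − 0.844)/0.0592 = 3.851, so Q = 7100.
With Q = [Al³⁺]/[Cr³⁺] and the known concentrations, [Al³⁺] in the numerator gives [Al³⁺] = 2.6 M.

2.6 M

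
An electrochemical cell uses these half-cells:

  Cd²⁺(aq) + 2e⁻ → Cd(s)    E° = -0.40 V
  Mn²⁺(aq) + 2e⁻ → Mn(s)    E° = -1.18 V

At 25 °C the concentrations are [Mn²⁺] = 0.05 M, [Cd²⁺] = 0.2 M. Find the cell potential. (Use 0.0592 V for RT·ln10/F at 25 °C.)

0.798 V

The Cd²⁺/Cd couple has the higher reduction potential and acts as the cathode, so E°_cell = -0.40 − (-1.18) = 0.78 V.
Balancing electrons gives n = 2; the reaction quotient is Q = [Mn²⁺]/[Cd²⁺] = 0.250.
At 25 °C, E = E° − (0.0592/n) log Q = 0.78 − (0.0592/2)(-0.602) = 0.780 + 0.018 = 0.798 V.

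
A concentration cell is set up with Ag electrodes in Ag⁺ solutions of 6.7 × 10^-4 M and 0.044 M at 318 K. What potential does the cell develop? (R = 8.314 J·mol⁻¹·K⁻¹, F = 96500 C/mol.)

0.11 V

Both half-cells are Ag⁺/Ag, so E°_cell = 0. The concentrated side is the cathode; the cell reaction moves Ag⁺ from high to low concentration with n = 1.
Q = [Ag⁺]_dilute/[Ag⁺]_conc = 6.7 × 10^-4/0.044 = 0.0152.
E = 0 − (RT/nF) ln Q = −((8.314×318)/(1×96500))(-4.185) = 0.1147 V.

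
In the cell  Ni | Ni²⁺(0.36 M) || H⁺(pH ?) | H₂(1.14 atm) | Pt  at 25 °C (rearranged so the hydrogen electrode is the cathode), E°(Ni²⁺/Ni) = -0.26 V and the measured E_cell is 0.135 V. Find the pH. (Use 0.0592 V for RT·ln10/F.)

E°_cell = 0.26 V and n = 2.
log Q = n(E° − E)/0.0592 = 2×(0.26 − 0.135)/0.0592 = 4.223.
With Q = [Ni²⁺]·P(H₂) / [H⁺]^2, solving for [H⁺] gives log[H⁺] = -2.305, so pH = 2.30.

pH = 2.30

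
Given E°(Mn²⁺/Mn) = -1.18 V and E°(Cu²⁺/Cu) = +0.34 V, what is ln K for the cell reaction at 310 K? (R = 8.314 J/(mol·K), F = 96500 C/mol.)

E°_cell = +0.34 − (-1.18) = 1.52 V, with n = 2 electrons transferred.
At equilibrium E = 0, so the Nernst equation gives ln K = nFE°/RT = (2)(96500)(1.52)/((8.314)(310)) = 113.82.

ln K = 113.8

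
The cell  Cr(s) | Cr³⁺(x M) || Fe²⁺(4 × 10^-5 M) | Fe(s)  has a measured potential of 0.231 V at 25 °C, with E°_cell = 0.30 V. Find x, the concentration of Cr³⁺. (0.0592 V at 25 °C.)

From the Nernst equation, log Q = n(E° − E)/0.0592 = 6(0.30 − 0.231)/0.0592 = 6.993, so Q = 9.85 × 10^6.
With Q = [Cr³⁺]^2/[Fe²⁺]^3 and the known concentrations, [Cr³⁺]^2 in the numerator gives [Cr³⁺] = 7.9 × 10^-4 M.

7.9 × 10^-4 M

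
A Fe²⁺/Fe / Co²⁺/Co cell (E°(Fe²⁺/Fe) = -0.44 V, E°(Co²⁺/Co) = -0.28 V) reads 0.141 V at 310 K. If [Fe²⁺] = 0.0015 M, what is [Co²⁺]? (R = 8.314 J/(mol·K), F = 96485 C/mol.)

From the Nernst equation, ln Q = nF(E° − E)/RT = 2×96485×(0.16 − 0.141)/(8.314×310) = 1.423, so Q = 4.15.
With Q = [Fe²⁺]/[Co²⁺] and the known concentrations, [Co²⁺] in the denominator gives [Co²⁺] = 3.6 × 10^-4 M.

3.6 × 10^-4 M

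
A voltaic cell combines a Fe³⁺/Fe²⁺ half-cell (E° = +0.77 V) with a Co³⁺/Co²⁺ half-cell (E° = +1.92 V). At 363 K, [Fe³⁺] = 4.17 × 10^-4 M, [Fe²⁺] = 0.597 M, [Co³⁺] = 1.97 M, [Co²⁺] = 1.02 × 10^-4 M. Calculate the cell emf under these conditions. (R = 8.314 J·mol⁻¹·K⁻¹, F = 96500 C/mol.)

1.69 V

The Co³⁺/Co²⁺ couple has the higher reduction potential and acts as the cathode, so E°_cell = +1.92 − (+0.77) = 1.15 V.
Balancing electrons gives n = 1; the reaction quotient is Q = [Fe³⁺]·[Co²⁺]/([Fe²⁺]·[Co³⁺]) = 3.62 × 10^-8.
E = E° − (RT/nF) ln Q = 1.15 − (8.314×363)/(1×96500) × (-17.135) = 1.150 + 0.536 = 1.686 V.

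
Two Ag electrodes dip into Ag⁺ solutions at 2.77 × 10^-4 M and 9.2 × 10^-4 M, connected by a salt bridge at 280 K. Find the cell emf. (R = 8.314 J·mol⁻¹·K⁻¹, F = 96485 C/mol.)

Both half-cells are Ag⁺/Ag, so E°_cell = 0. The concentrated side is the cathode; the cell reaction moves Ag⁺ from high to low concentration with n = 1.
Q = [Ag⁺]_dilute/[Ag⁺]_conc = 2.77 × 10^-4/9.2 × 10^-4 = 0.301.
E = 0 − (RT/nF) ln Q = −((8.314×280)/(1×96485))(-1.200) = 0.0290 V.

0.029 V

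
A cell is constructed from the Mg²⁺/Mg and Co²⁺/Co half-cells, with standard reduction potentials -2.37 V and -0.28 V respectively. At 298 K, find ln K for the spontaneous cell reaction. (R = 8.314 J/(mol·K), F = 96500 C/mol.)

ln K = 162.8

E°_cell = -0.28 − (-2.37) = 2.09 V, with n = 2 electrons transferred.
At equilibrium E = 0, so the Nernst equation gives ln K = nFE°/RT = (2)(96500)(2.09)/((8.314)(298)) = 162.81.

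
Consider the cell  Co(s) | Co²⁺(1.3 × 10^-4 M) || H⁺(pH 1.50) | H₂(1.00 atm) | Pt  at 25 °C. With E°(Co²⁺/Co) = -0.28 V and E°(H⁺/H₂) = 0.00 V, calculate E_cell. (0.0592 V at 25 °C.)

0.31 V

The hydrogen couple is the cathode, so E°_cell = 0.28 V; n = 2.
[H⁺] = 10^(−1.50) = 0.032 M, and Q = [Co²⁺]·P(H₂) / [H⁺]^2 = 0.130.
E = E° − (0.0592/2) log Q = 0.28 − (0.0592/2)(-0.886) = 0.306 V.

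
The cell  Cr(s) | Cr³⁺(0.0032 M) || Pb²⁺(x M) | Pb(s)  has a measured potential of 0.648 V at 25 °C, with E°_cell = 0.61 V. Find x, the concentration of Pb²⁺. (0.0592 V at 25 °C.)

From the Nernst equation, log Q = n(E° − E)/0.0592 = 6(0.61 − 0.648)/0.0592 = -3.851, so Q = 1.41 × 10^-4.
With Q = [Cr³⁺]^2/[Pb²⁺]^3 and the known concentrations, [Pb²⁺]^3 in the denominator gives [Pb²⁺] = 0.42 M.

0.42 M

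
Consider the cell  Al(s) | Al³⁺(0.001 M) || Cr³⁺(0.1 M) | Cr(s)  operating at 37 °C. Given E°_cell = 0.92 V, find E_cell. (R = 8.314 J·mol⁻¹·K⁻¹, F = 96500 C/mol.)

Balancing electrons gives n = 3; the reaction quotient is Q = [Al³⁺]/[Cr³⁺] = 0.0100.
E = E° − (RT/nF) ln Q = 0.92 − (8.314×310)/(3×96500) × (-4.605) = 0.920 + 0.041 = 0.961 V.

0.961 V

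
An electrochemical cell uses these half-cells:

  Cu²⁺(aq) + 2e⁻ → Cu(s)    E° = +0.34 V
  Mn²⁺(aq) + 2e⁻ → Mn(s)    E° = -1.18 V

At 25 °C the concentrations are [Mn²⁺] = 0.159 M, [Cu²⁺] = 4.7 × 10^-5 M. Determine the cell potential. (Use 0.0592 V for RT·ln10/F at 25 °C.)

1.42 V

The Cu²⁺/Cu couple has the higher reduction potential and acts as the cathode, so E°_cell = +0.34 − (-1.18) = 1.52 V.
Balancing electrons gives n = 2; the reaction quotient is Q = [Mn²⁺]/[Cu²⁺] = 3380.
At 25 °C, E = E° − (0.0592/n) log Q = 1.52 − (0.0592/2)(3.529) = 1.520 − 0.104 = 1.416 V.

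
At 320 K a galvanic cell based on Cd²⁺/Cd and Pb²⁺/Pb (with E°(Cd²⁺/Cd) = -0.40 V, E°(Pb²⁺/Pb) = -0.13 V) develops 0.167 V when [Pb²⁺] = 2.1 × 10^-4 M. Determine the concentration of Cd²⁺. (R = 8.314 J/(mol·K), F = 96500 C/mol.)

From the Nernst equation, ln Q = nF(E° − E)/RT = 2×96500×(0.27 − 0.167)/(8.314×320) = 7.472, so Q = 1760.
With Q = [Cd²⁺]/[Pb²⁺] and the known concentrations, [Cd²⁺] in the numerator gives [Cd²⁺] = 0.37 M.

0.37 M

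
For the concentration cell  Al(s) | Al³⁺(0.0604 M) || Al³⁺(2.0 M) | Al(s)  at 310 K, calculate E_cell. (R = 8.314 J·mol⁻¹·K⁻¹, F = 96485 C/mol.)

Both half-cells are Al³⁺/Al, so E°_cell = 0. The concentrated side is the cathode; the cell reaction moves Al³⁺ from high to low concentration with n = 3.
Q = [Al³⁺]_dilute/[Al³⁺]_conc = 0.0604/2.0 = 0.0302.
E = 0 − (RT/nF) ln Q = −((8.314×310)/(3×96485))(-3.500) = 0.0312 V.

0.031 V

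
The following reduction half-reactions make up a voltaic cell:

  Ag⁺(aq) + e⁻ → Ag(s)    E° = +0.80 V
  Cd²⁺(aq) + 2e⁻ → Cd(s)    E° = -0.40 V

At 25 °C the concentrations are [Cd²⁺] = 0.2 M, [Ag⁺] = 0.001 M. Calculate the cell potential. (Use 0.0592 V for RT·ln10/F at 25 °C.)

The Ag⁺/Ag couple has the higher reduction potential and acts as the cathode, so E°_cell = +0.80 − (-0.40) = 1.20 V.
Balancing electrons gives n = 2; the reaction quotient is Q = [Cd²⁺]/[Ag⁺]^2 = 2 × 10^5.
At 25 °C, E = E° − (0.0592/n) log Q = 1.20 − (0.0592/2)(5.301) = 1.200 − 0.157 = 1.043 V.

1.04 V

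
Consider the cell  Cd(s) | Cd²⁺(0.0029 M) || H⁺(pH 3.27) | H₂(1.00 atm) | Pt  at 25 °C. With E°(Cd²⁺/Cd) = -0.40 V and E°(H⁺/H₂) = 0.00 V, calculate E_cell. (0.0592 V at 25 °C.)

0.28 V

The hydrogen couple is the cathode, so E°_cell = 0.40 V; n = 2.
[H⁺] = 10^(−3.27) = 5.4 × 10^-4 M, and Q = [Cd²⁺]·P(H₂) / [H⁺]^2 = 1.01 × 10^4.
E = E° − (0.0592/2) log Q = 0.40 − (0.0592/2)(4.002) = 0.282 V.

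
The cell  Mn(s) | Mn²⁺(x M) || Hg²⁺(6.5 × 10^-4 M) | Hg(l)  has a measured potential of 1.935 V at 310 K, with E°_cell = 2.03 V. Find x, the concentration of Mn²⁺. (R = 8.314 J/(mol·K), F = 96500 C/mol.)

0.8 M

From the Nernst equation, ln Q = nF(E° − E)/RT = 2×96500×(2.03 − 1.935)/(8.314×310) = 7.114, so Q = 1230.
With Q = [Mn²⁺]/[Hg²⁺] and the known concentrations, [Mn²⁺] in the numerator gives [Mn²⁺] = 0.8 M.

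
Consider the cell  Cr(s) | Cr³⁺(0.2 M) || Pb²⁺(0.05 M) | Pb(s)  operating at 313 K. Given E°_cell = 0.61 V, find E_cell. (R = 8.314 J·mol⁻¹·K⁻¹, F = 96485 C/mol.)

Balancing electrons gives n = 6; the reaction quotient is Q = [Cr³⁺]^2/[Pb²⁺]^3 = 320.
E = E° − (RT/nF) ln Q = 0.61 − (8.314×313)/(6×96485) × (5.768) = 0.610 − 0.026 = 0.584 V.

0.584 V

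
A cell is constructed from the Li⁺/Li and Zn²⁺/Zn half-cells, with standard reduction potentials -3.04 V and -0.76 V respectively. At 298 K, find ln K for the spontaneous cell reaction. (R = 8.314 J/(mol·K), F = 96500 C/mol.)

E°_cell = -0.76 − (-3.04) = 2.28 V, with n = 2 electrons transferred.
At equilibrium E = 0, so the Nernst equation gives ln K = nFE°/RT = (2)(96500)(2.28)/((8.314)(298)) = 177.61.

ln K = 177.6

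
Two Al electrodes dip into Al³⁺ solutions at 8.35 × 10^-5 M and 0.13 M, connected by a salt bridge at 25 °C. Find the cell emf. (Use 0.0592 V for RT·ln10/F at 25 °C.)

Both half-cells are Al³⁺/Al, so E°_cell = 0. The concentrated side is the cathode; the cell reaction moves Al³⁺ from high to low concentration with n = 3.
Q = [Al³⁺]_dilute/[Al³⁺]_conc = 8.35 × 10^-5/0.13 = 6.42 × 10^-4.
E = 0 − (0.0592/3) log Q = −(0.0592/3)(-3.192) = 0.0630 V.

0.063 V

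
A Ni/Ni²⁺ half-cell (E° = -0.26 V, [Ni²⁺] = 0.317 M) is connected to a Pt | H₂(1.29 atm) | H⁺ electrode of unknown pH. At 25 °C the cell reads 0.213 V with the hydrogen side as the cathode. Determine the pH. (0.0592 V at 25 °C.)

pH = 0.99

E°_cell = 0.26 V and n = 2.
log Q = n(E° − E)/0.0592 = 2×(0.26 − 0.213)/0.0592 = 1.588.
With Q = [Ni²⁺]·P(H₂) / [H⁺]^2, solving for [H⁺] gives log[H⁺] = -0.988, so pH = 0.99.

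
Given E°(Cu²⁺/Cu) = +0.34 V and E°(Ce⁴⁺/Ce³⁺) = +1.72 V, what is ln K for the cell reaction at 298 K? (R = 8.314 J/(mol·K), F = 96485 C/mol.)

E°_cell = +1.72 − (+0.34) = 1.38 V, with n = 2 electrons transferred.
At equilibrium E = 0, so the Nernst equation gives ln K = nFE°/RT = (2)(96485)(1.38)/((8.314)(298)) = 107.48.

ln K = 107.5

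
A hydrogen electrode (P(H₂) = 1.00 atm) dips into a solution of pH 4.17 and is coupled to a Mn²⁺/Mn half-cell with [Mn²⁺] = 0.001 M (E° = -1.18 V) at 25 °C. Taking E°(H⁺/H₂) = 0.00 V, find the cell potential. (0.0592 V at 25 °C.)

The hydrogen couple is the cathode, so E°_cell = 1.18 V; n = 2.
[H⁺] = 10^(−4.17) = 6.8 × 10^-5 M, and Q = [Mn²⁺]·P(H₂) / [H⁺]^2 = 2.19 × 10^5.
E = E° − (0.0592/2) log Q = 1.18 − (0.0592/2)(5.340) = 1.022 V.

1.02 V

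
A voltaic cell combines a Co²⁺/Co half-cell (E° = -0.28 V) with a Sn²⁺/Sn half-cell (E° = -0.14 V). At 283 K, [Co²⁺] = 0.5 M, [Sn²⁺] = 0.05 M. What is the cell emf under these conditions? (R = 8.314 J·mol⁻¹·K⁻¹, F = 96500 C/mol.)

The Sn²⁺/Sn couple has the higher reduction potential and acts as the cathode, so E°_cell = -0.14 − (-0.28) = 0.14 V.
Balancing electrons gives n = 2; the reaction quotient is Q = [Co²⁺]/[Sn²⁺] = 10.0.
E = E° − (RT/nF) ln Q = 0.14 − (8.314×283)/(2×96500) × (2.303) = 0.140 − 0.028 = 0.112 V.

0.112 V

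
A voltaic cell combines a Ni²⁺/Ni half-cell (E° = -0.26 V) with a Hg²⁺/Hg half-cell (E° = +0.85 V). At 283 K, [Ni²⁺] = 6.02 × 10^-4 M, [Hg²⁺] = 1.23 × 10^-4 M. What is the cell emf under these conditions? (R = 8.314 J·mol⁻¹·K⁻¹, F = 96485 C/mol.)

The Hg²⁺/Hg couple has the higher reduction potential and acts as the cathode, so E°_cell = +0.85 − (-0.26) = 1.11 V.
Balancing electrons gives n = 2; the reaction quotient is Q = [Ni²⁺]/[Hg²⁺] = 4.89.
E = E° − (RT/nF) ln Q = 1.11 − (8.314×283)/(2×96485) × (1.588) = 1.110 − 0.019 = 1.091 V.

1.09 V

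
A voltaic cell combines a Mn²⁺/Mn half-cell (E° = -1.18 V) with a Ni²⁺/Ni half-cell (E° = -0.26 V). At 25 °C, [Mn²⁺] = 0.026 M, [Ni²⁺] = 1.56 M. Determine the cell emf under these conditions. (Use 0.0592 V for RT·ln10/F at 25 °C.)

0.973 V

The Ni²⁺/Ni couple has the higher reduction potential and acts as the cathode, so E°_cell = -0.26 − (-1.18) = 0.92 V.
Balancing electrons gives n = 2; the reaction quotient is Q = [Mn²⁺]/[Ni²⁺] = 0.0167.
At 25 °C, E = E° − (0.0592/n) log Q = 0.92 − (0.0592/2)(-1.778) = 0.920 + 0.053 = 0.973 V.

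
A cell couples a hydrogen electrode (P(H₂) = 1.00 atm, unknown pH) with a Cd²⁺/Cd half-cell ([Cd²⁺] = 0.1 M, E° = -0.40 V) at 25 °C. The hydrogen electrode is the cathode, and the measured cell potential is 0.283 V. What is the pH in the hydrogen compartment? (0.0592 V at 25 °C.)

E°_cell = 0.40 V and n = 2.
log Q = n(E° − E)/0.0592 = 2×(0.40 − 0.283)/0.0592 = 3.953.
With Q = [Cd²⁺]·P(H₂) / [H⁺]^2, solving for [H⁺] gives log[H⁺] = -2.476, so pH = 2.48.

pH = 2.48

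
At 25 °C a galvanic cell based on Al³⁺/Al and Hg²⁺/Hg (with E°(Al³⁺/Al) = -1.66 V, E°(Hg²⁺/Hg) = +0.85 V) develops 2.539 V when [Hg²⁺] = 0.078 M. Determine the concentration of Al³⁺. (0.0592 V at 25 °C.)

From the Nernst equation, log Q = n(E° − E)/0.0592 = 6(2.51 − 2.539)/0.0592 = -2.939, so Q = 0.00115.
With Q = [Al³⁺]^2/[Hg²⁺]^3 and the known concentrations, [Al³⁺]^2 in the numerator gives [Al³⁺] = 7.4 × 10^-4 M.

7.4 × 10^-4 M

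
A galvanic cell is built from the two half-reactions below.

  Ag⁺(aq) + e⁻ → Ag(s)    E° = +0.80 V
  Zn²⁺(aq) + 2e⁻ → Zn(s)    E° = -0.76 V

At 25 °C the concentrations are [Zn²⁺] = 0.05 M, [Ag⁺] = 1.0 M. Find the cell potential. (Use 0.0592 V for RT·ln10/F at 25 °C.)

The Ag⁺/Ag couple has the higher reduction potential and acts as the cathode, so E°_cell = +0.80 − (-0.76) = 1.56 V.
Balancing electrons gives n = 2; the reaction quotient is Q = [Zn²⁺]/[Ag⁺]^2 = 0.0500.
At 25 °C, E = E° − (0.0592/n) log Q = 1.56 − (0.0592/2)(-1.301) = 1.560 + 0.039 = 1.599 V.

1.60 V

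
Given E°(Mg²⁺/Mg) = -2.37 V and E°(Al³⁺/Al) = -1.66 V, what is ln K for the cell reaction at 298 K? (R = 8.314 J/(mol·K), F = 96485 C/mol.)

ln K = 165.9

E°_cell = -1.66 − (-2.37) = 0.71 V, with n = 6 electrons transferred.
At equilibrium E = 0, so the Nernst equation gives ln K = nFE°/RT = (6)(96485)(0.71)/((8.314)(298)) = 165.90.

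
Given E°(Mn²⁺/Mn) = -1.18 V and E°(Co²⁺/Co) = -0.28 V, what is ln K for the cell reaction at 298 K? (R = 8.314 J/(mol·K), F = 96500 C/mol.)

ln K = 70.1

E°_cell = -0.28 − (-1.18) = 0.90 V, with n = 2 electrons transferred.
At equilibrium E = 0, so the Nernst equation gives ln K = nFE°/RT = (2)(96500)(0.90)/((8.314)(298)) = 70.11.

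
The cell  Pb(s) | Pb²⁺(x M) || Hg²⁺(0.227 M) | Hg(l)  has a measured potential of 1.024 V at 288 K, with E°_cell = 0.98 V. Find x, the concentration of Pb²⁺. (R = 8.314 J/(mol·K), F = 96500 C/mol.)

0.0065 M

From the Nernst equation, ln Q = nF(E° − E)/RT = 2×96500×(0.98 − 1.024)/(8.314×288) = -3.547, so Q = 0.0288.
With Q = [Pb²⁺]/[Hg²⁺] and the known concentrations, [Pb²⁺] in the numerator gives [Pb²⁺] = 0.0065 M.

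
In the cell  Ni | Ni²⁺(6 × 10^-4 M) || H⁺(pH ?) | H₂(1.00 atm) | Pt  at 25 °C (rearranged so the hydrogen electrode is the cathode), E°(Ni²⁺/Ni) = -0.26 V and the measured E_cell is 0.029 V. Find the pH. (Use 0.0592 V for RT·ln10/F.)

pH = 5.51

E°_cell = 0.26 V and n = 2.
log Q = n(E° − E)/0.0592 = 2×(0.26 − 0.029)/0.0592 = 7.804.
With Q = [Ni²⁺]·P(H₂) / [H⁺]^2, solving for [H⁺] gives log[H⁺] = -5.513, so pH = 5.51.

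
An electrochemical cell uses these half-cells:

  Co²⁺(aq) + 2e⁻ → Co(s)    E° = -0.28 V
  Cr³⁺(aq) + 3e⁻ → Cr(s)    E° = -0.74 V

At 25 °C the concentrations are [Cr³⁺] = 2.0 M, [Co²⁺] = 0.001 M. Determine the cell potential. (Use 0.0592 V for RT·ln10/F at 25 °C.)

0.365 V

The Co²⁺/Co couple has the higher reduction potential and acts as the cathode, so E°_cell = -0.28 − (-0.74) = 0.46 V.
Balancing electrons gives n = 6; the reaction quotient is Q = [Cr³⁺]^2/[Co²⁺]^3 = 4 × 10^9.
At 25 °C, E = E° − (0.0592/n) log Q = 0.46 − (0.0592/6)(9.602) = 0.460 − 0.095 = 0.365 V.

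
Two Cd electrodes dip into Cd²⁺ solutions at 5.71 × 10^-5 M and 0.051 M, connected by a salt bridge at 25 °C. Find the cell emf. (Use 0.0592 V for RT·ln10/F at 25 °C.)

Both half-cells are Cd²⁺/Cd, so E°_cell = 0. The concentrated side is the cathode; the cell reaction moves Cd²⁺ from high to low concentration with n = 2.
Q = [Cd²⁺]_dilute/[Cd²⁺]_conc = 5.71 × 10^-5/0.051 = 0.00112.
E = 0 − (0.0592/2) log Q = −(0.0592/2)(-2.951) = 0.0873 V.

0.087 V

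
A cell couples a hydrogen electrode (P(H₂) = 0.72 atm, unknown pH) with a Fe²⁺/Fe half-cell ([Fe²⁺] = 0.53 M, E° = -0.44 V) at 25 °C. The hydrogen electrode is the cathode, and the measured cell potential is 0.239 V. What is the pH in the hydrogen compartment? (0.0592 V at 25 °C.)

E°_cell = 0.44 V and n = 2.
log Q = n(E° − E)/0.0592 = 2×(0.44 − 0.239)/0.0592 = 6.791.
With Q = [Fe²⁺]·P(H₂) / [H⁺]^2, solving for [H⁺] gives log[H⁺] = -3.604, so pH = 3.60.

pH = 3.60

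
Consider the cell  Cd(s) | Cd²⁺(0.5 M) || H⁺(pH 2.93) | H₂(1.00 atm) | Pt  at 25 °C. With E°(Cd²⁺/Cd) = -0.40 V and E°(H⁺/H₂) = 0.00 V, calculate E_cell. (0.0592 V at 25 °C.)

0.24 V

The hydrogen couple is the cathode, so E°_cell = 0.40 V; n = 2.
[H⁺] = 10^(−2.93) = 0.0012 M, and Q = [Cd²⁺]·P(H₂) / [H⁺]^2 = 3.62 × 10^5.
E = E° − (0.0592/2) log Q = 0.40 − (0.0592/2)(5.559) = 0.235 V.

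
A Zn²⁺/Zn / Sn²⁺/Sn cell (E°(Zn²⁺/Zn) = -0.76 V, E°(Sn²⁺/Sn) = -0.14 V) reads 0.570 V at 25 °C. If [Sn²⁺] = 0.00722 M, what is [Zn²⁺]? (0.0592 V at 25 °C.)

From the Nernst equation, log Q = n(E° − E)/0.0592 = 2(0.62 − 0.570)/0.0592 = 1.689, so Q = 48.9.
With Q = [Zn²⁺]/[Sn²⁺] and the known concentrations, [Zn²⁺] in the numerator gives [Zn²⁺] = 0.35 M.

0.35 M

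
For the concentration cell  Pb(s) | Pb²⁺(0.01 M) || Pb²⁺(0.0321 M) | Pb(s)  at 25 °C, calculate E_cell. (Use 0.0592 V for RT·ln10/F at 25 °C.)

0.015 V

Both half-cells are Pb²⁺/Pb, so E°_cell = 0. The concentrated side is the cathode; the cell reaction moves Pb²⁺ from high to low concentration with n = 2.
Q = [Pb²⁺]_dilute/[Pb²⁺]_conc = 0.01/0.0321 = 0.312.
E = 0 − (0.0592/2) log Q = −(0.0592/2)(-0.507) = 0.0150 V.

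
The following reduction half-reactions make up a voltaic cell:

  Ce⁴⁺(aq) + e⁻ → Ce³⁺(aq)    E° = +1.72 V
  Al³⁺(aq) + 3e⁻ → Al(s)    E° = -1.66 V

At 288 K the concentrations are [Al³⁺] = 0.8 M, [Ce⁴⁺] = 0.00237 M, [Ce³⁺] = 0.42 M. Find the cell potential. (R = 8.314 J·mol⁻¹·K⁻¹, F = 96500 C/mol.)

3.25 V

The Ce⁴⁺/Ce³⁺ couple has the higher reduction potential and acts as the cathode, so E°_cell = +1.72 − (-1.66) = 3.38 V.
Balancing electrons gives n = 3; the reaction quotient is Q = [Al³⁺]·[Ce³⁺]^3/[Ce⁴⁺]^3 = 4.45 × 10^6.
E = E° − (RT/nF) ln Q = 3.38 − (8.314×288)/(3×96500) × (15.309) = 3.380 − 0.127 = 3.253 V.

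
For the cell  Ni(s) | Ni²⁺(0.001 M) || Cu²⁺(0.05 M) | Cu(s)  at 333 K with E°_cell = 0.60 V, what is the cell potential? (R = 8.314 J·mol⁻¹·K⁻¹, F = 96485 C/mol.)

Balancing electrons gives n = 2; the reaction quotient is Q = [Ni²⁺]/[Cu²⁺] = 0.0200.
E = E° − (RT/nF) ln Q = 0.60 − (8.314×333)/(2×96485) × (-3.912) = 0.600 + 0.056 = 0.656 V.

0.656 V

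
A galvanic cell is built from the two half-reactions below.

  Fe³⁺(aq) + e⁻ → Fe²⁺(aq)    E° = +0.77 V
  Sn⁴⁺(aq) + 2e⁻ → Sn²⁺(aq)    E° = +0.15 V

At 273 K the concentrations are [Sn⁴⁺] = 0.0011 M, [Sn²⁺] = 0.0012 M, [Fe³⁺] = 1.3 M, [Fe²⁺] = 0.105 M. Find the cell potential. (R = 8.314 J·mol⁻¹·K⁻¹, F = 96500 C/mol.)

The Fe³⁺/Fe²⁺ couple has the higher reduction potential and acts as the cathode, so E°_cell = +0.77 − (+0.15) = 0.62 V.
Balancing electrons gives n = 2; the reaction quotient is Q = [Sn⁴⁺]·[Fe²⁺]^2/([Sn²⁺]·[Fe³⁺]^2) = 0.00598.
E = E° − (RT/nF) ln Q = 0.62 − (8.314×273)/(2×96500) × (-5.119) = 0.620 + 0.060 = 0.680 V.

0.680 V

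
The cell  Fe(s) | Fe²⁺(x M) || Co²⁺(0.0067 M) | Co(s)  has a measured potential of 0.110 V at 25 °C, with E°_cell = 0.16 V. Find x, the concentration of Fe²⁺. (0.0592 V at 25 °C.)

From the Nernst equation, log Q = n(E° − E)/0.0592 = 2(0.16 − 0.110)/0.0592 = 1.689, so Q = 48.9.
With Q = [Fe²⁺]/[Co²⁺] and the known concentrations, [Fe²⁺] in the numerator gives [Fe²⁺] = 0.33 M.

0.33 M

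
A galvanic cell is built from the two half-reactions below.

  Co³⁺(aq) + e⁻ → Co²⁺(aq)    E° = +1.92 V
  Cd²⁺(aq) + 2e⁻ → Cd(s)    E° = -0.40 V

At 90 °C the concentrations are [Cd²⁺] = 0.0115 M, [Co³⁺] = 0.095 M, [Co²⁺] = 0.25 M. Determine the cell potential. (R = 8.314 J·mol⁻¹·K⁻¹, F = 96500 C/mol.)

2.36 V

The Co³⁺/Co²⁺ couple has the higher reduction potential and acts as the cathode, so E°_cell = +1.92 − (-0.40) = 2.32 V.
Balancing electrons gives n = 2; the reaction quotient is Q = [Cd²⁺]·[Co²⁺]^2/[Co³⁺]^2 = 0.0796.
E = E° − (RT/nF) ln Q = 2.32 − (8.314×363)/(2×96500) × (-2.530) = 2.320 + 0.040 = 2.360 V.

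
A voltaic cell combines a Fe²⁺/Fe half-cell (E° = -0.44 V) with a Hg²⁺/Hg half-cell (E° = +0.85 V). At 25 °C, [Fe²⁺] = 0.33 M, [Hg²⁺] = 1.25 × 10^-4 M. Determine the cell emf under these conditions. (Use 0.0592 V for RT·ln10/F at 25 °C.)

1.19 V

The Hg²⁺/Hg couple has the higher reduction potential and acts as the cathode, so E°_cell = +0.85 − (-0.44) = 1.29 V.
Balancing electrons gives n = 2; the reaction quotient is Q = [Fe²⁺]/[Hg²⁺] = 2640.
At 25 °C, E = E° − (0.0592/n) log Q = 1.29 − (0.0592/2)(3.422) = 1.290 − 0.101 = 1.189 V.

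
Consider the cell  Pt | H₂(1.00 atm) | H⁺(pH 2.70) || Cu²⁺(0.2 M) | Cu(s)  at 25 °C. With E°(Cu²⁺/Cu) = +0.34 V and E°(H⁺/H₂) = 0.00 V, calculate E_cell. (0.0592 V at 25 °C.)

The Cu²⁺/Cu couple is the cathode, so E°_cell = 0.34 V; n = 2.
[H⁺] = 10^(−2.70) = 0.0020 M, and Q = [H⁺]^2 / ([Cu²⁺]·P(H₂)) = 1.99 × 10^-5.
E = E° − (0.0592/2) log Q = 0.34 − (0.0592/2)(-4.701) = 0.479 V.

0.48 V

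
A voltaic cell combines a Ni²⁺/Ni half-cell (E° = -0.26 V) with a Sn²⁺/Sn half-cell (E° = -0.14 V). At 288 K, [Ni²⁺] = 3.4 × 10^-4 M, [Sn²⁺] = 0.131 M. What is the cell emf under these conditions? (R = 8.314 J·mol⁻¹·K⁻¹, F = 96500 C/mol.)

The Sn²⁺/Sn couple has the higher reduction potential and acts as the cathode, so E°_cell = -0.14 − (-0.26) = 0.12 V.
Balancing electrons gives n = 2; the reaction quotient is Q = [Ni²⁺]/[Sn²⁺] = 0.00260.
E = E° − (RT/nF) ln Q = 0.12 − (8.314×288)/(2×96500) × (-5.954) = 0.120 + 0.074 = 0.194 V.

0.194 V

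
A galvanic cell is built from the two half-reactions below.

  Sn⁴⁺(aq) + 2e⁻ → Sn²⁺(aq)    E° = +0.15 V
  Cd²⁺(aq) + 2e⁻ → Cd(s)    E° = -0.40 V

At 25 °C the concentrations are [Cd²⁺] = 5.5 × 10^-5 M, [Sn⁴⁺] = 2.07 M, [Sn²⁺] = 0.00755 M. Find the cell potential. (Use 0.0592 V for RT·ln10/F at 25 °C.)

The Sn⁴⁺/Sn²⁺ couple has the higher reduction potential and acts as the cathode, so E°_cell = +0.15 − (-0.40) = 0.55 V.
Balancing electrons gives n = 2; the reaction quotient is Q = [Cd²⁺]·[Sn²⁺]/[Sn⁴⁺] = 2.01 × 10^-7.
At 25 °C, E = E° − (0.0592/n) log Q = 0.55 − (0.0592/2)(-6.698) = 0.550 + 0.198 = 0.748 V.

0.748 V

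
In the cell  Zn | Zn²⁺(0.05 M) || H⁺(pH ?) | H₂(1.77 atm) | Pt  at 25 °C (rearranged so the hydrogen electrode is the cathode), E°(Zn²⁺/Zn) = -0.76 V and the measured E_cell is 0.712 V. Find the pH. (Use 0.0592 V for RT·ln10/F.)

E°_cell = 0.76 V and n = 2.
log Q = n(E° − E)/0.0592 = 2×(0.76 − 0.712)/0.0592 = 1.622.
With Q = [Zn²⁺]·P(H₂) / [H⁺]^2, solving for [H⁺] gives log[H⁺] = -1.337, so pH = 1.34.

pH = 1.34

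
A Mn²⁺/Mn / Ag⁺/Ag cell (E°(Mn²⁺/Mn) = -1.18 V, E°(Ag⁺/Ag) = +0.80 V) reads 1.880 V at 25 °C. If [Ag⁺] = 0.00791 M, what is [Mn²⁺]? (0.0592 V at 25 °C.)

0.15 M

From the Nernst equation, log Q = n(E° − E)/0.0592 = 2(1.98 − 1.880)/0.0592 = 3.378, so Q = 2390.
With Q = [Mn²⁺]/[Ag⁺]^2 and the known concentrations, [Mn²⁺] in the numerator gives [Mn²⁺] = 0.15 M.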